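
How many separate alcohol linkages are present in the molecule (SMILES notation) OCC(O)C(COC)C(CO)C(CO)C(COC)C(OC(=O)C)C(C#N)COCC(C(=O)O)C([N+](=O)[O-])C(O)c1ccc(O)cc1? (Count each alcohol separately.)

HO– on an sp³ carbon → alcohol.
–OH on an sp³ carbon → alcohol (secondary).
pendant –CH2OCH3: C–O–C linkage → ether.
pendant –CH2OH on an sp³ backbone C → alcohol.
pendant –CH2OH on an sp³ backbone C → alcohol.
pendant –CH2OCH3: C–O–C linkage → ether.
pendant –OC(=O)CH3: an acyloxy group → ester.
pendant –C≡N: nitrile.
C–O–C with sp³ carbons on both sides and no adjacent C=O → ether.
pendant –COOH: carbonyl C bonded to C and –OH → carboxylic acid.
–NO2 on an sp³ carbon → nitro (the N=O is not a carbonyl).
–OH on an sp³ carbon → alcohol (secondary).
–OH attached directly to an aromatic ring → phenol (not alcohol); the ring itself is an arene.
Alcohol appears at: HOCH2, CH(OH), CH(CH2OH), CH(CH2OH), CH(OH) → 5.

5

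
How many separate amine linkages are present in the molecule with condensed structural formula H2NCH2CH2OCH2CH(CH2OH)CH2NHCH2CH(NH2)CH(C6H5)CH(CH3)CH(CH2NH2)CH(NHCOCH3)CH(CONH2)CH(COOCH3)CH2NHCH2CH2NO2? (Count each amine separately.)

5

Reading the structure from left to right:
  H2NCH2: –NH2 on an sp³ carbon with no adjacent C=O → amine.
  CH2OCH2: C–O–C with sp³ carbons on both sides and no adjacent C=O → ether.
  CH(CH2OH): pendant –CH2OH on an sp³ backbone C → alcohol.
  CH2NHCH2: C–N–C with sp³ carbons and no adjacent C=O → amine (secondary).
  CH(NH2): –NH2 on an sp³ carbon with no adjacent C=O → amine.
  CH(C6H5): pendant –C6H5: benzene ring → arene.
  CH(CH2NH2): pendant –CH2NH2: N on sp³ C, no adjacent C=O → amine.
  CH(NHCOCH3): pendant –NHC(=O)CH3: N bonded to a carbonyl → amide (not amine).
  CH(CONH2): pendant –CONH2: carbonyl C bonded to C and N → amide.
  CH(COOCH3): pendant –COOCH3: carbonyl C bonded to C and –OCH3 → ester.
  CH2NHCH2: C–N–C with sp³ carbons and no adjacent C=O → amine (secondary).
  CH2NO2: –NO2 on carbon → nitro group.
Amine appears at: H2NCH2, CH2NHCH2, CH(NH2), CH(CH2NH2), CH2NHCH2 → 5.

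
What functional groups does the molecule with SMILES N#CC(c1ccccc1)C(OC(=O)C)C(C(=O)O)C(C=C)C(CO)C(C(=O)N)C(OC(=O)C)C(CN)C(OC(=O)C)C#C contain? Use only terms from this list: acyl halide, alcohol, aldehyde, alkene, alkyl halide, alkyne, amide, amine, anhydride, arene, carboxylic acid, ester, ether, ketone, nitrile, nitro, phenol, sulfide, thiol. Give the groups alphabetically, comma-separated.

Taking each segment in turn:
  N≡C: N≡C–: carbon triple-bonded to nitrogen → nitrile.
  CH(C6H5): pendant –C6H5: benzene ring → arene.
  CH(OCOCH3): pendant –OC(=O)CH3: an acyloxy group → ester.
  CH(COOH): pendant –COOH: carbonyl C bonded to C and –OH → carboxylic acid.
  CH(CH=CH2): pendant –CH=CH2: C=C double bond → alkene.
  CH(CH2OH): pendant –CH2OH on an sp³ backbone C → alcohol.
  CH(CONH2): pendant –CONH2: carbonyl C bonded to C and N → amide.
  CH(OCOCH3): pendant –OC(=O)CH3: an acyloxy group → ester.
  CH(CH2NH2): pendant –CH2NH2: N on sp³ C, no adjacent C=O → amine.
  CH(OCOCH3): pendant –OC(=O)CH3: an acyloxy group → ester.
  C≡CH: C≡C triple bond → alkyne.

alcohol, alkene, alkyne, amide, amine, arene, carboxylic acid, ester, nitrile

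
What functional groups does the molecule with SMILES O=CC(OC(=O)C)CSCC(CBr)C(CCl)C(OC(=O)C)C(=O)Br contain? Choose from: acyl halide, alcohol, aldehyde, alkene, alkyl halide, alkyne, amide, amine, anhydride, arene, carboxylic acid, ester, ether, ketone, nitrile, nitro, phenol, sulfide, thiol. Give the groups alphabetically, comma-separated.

Working along the chain:
  OHC: terminal –CHO: carbonyl C bonded to H and C → aldehyde.
  CH(OCOCH3): pendant –OC(=O)CH3: an acyloxy group → ester.
  CH2SCH2: C–S–C linkage → sulfide (thioether).
  CH(CH2Br): pendant –CH2X: halogen on sp³ carbon → alkyl halide.
  CH(CH2Cl): pendant –CH2X: halogen on sp³ carbon → alkyl halide.
  CH(OCOCH3): pendant –OC(=O)CH3: an acyloxy group → ester.
  COBr: –C(=O)Br: carbonyl C bonded to C and to a halogen → acyl halide (not alkyl halide).

acyl halide, aldehyde, alkyl halide, ester, sulfide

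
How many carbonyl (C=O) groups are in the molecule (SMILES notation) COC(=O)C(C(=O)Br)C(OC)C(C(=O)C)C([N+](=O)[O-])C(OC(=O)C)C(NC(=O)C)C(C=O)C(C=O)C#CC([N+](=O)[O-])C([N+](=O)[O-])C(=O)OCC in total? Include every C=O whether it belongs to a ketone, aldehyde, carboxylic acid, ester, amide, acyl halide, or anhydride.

8

CH3OOC: ester, 1 C=O (running total 1).
CH(COBr): acyl halide, 1 C=O (running total 2).
CH(COCH3): ketone, 1 C=O (running total 3).
CH(OCOCH3): ester, 1 C=O (running total 4).
CH(NHCOCH3): amide, 1 C=O (running total 5).
CH(CHO): aldehyde, 1 C=O (running total 6).
CH(CHO): aldehyde, 1 C=O (running total 7).
COOCH2CH3: ester, 1 C=O (running total 8).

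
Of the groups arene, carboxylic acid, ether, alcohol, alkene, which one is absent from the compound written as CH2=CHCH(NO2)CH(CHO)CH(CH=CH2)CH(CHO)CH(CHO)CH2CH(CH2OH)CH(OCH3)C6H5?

alcohol: present (CH(CH2OH) — pendant –CH2OH on an sp³ backbone C → alcohol).
arene: present (C6H5 — –C6H5 phenyl ring → arene).
ether: present (CH(OCH3) — pendant –OCH3: C–O–C with sp³ C, no adjacent C=O → ether).
alkene: present (CH2=CH — C=C double bond → alkene).
carboxylic acid: no segment matches this pattern.

carboxylic acid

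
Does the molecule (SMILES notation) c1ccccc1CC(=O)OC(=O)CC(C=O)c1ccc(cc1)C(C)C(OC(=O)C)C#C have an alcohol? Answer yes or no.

no

C6H5– phenyl ring → arene.
two acyl groups sharing one oxygen, –C(=O)–O–C(=O)– → anhydride.
pendant –CHO: carbonyl C bonded to C and H → aldehyde.
para-disubstituted benzene ring → arene.
pendant –OC(=O)CH3: an acyloxy group → ester.
C≡C triple bond → alkyne.
The groups actually present are: aldehyde, alkyne, anhydride, arene, ester.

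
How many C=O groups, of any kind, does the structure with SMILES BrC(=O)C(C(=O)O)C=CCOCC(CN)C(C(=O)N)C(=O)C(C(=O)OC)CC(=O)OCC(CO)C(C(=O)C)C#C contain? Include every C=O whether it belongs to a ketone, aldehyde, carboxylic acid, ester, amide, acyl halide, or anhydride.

BrCO: acyl halide, 1 C=O (running total 1).
CH(COOH): carboxylic acid, 1 C=O (running total 2).
CH(CONH2): amide, 1 C=O (running total 3).
CO: ketone, 1 C=O (running total 4).
CH(COOCH3): ester, 1 C=O (running total 5).
CH2COOCH2: ester, 1 C=O (running total 6).
CH(COCH3): ketone, 1 C=O (running total 7).

7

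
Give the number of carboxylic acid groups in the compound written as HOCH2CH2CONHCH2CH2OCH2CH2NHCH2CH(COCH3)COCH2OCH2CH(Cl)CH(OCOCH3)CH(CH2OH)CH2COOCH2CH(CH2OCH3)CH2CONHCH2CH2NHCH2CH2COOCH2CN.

0

HO– on an sp³ carbon → alcohol.
–C(=O)–N– linkage → amide (the N is not an amine).
C–O–C with sp³ carbons on both sides and no adjacent C=O → ether.
C–N–C with sp³ carbons and no adjacent C=O → amine (secondary).
pendant –COCH3: carbonyl C bonded to two carbons → ketone.
–C(=O)– with carbon on both sides → ketone.
C–O–C with sp³ carbons on both sides and no adjacent C=O → ether.
halogen on an sp³ carbon → alkyl halide.
pendant –OC(=O)CH3: an acyloxy group → ester.
pendant –CH2OH on an sp³ backbone C → alcohol.
–C(=O)–O–C with C on the carbonyl side → ester.
pendant –CH2OCH3: C–O–C linkage → ether.
–C(=O)–N– linkage → amide (the N is not an amine).
C–N–C with sp³ carbons and no adjacent C=O → amine (secondary).
–C(=O)–O–C with C on the carbonyl side → ester.
–C≡N: carbon triple-bonded to nitrogen → nitrile.
No segment is a carboxylic acid: HOCH2 is alcohol, not carboxylic acid; CH2CONHCH2 is amide, not carboxylic acid; CH(OCOCH3) is ester, not carboxylic acid. → 0.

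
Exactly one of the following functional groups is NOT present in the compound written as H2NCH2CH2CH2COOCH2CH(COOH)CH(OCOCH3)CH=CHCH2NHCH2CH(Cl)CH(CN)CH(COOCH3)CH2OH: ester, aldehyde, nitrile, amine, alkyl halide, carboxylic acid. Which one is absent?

carboxylic acid: present (CH(COOH) — pendant –COOH: carbonyl C bonded to C and –OH → carboxylic acid).
amine: present (H2NCH2 — –NH2 on an sp³ carbon with no adjacent C=O → amine).
nitrile: present (CH(CN) — pendant –C≡N: nitrile).
ester: present (CH2COOCH2 — –C(=O)–O–C with C on the carbonyl side → ester).
alkyl halide: present (CH(Cl) — halogen on an sp³ carbon → alkyl halide).
aldehyde: absent. In CH(COOH), the carbonyl carbon bears –OH, not –H, so it is a carboxylic acid.

aldehyde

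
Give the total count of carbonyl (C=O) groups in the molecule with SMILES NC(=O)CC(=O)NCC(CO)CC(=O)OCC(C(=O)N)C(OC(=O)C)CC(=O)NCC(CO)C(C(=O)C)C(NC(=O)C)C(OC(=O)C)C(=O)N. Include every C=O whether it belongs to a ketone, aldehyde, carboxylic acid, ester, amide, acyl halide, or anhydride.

H2NCO: amide, 1 C=O (running total 1).
CH2CONHCH2: amide, 1 C=O (running total 2).
CH2COOCH2: ester, 1 C=O (running total 3).
CH(CONH2): amide, 1 C=O (running total 4).
CH(OCOCH3): ester, 1 C=O (running total 5).
CH2CONHCH2: amide, 1 C=O (running total 6).
CH(COCH3): ketone, 1 C=O (running total 7).
CH(NHCOCH3): amide, 1 C=O (running total 8).
CH(OCOCH3): ester, 1 C=O (running total 9).
CONH2: amide, 1 C=O (running total 10).

10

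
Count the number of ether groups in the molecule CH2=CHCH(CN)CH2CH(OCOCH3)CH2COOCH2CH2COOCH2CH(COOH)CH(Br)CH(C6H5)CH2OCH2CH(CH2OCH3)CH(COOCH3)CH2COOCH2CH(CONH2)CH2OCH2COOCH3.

3

C=C double bond → alkene.
pendant –C≡N: nitrile.
pendant –OC(=O)CH3: an acyloxy group → ester.
–C(=O)–O–C with C on the carbonyl side → ester.
–C(=O)–O–C with C on the carbonyl side → ester.
pendant –COOH: carbonyl C bonded to C and –OH → carboxylic acid.
halogen on an sp³ carbon → alkyl halide.
pendant –C6H5: benzene ring → arene.
C–O–C with sp³ carbons on both sides and no adjacent C=O → ether.
pendant –CH2OCH3: C–O–C linkage → ether.
pendant –COOCH3: carbonyl C bonded to C and –OCH3 → ester.
–C(=O)–O–C with C on the carbonyl side → ester.
pendant –CONH2: carbonyl C bonded to C and N → amide.
C–O–C with sp³ carbons on both sides and no adjacent C=O → ether.
–C(=O)OCH3: carbonyl C bonded to C and to –OCH3 → ester (not ketone + ether).
Ether appears at: CH2OCH2, CH(CH2OCH3), CH2OCH2 → 3.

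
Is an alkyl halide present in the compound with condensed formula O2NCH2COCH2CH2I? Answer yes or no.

yes

Taking each segment in turn:
  O2NCH2: –NO2 on carbon → nitro group.
  CO: –C(=O)– with carbon on both sides → ketone.
  CH2I: halogen on an sp³ carbon → alkyl halide.
The CH2I segment supplies the alkyl halide: halogen on an sp³ carbon → alkyl halide.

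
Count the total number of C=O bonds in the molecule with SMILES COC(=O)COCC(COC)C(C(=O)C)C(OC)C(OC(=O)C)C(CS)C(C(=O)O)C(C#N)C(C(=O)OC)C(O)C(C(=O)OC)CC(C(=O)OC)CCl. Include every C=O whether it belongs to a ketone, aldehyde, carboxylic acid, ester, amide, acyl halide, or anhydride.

7

CH3OOC: ester, 1 C=O (running total 1).
CH(COCH3): ketone, 1 C=O (running total 2).
CH(OCOCH3): ester, 1 C=O (running total 3).
CH(COOH): carboxylic acid, 1 C=O (running total 4).
CH(COOCH3): ester, 1 C=O (running total 5).
CH(COOCH3): ester, 1 C=O (running total 6).
CH(COOCH3): ester, 1 C=O (running total 7).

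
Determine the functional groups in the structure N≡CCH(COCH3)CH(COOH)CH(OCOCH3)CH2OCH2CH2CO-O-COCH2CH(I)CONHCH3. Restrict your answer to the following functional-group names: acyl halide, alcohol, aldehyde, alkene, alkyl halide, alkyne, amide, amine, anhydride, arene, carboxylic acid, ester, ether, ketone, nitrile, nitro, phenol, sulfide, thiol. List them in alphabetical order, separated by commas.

N≡C–: carbon triple-bonded to nitrogen → nitrile.
pendant –COCH3: carbonyl C bonded to two carbons → ketone.
pendant –COOH: carbonyl C bonded to C and –OH → carboxylic acid.
pendant –OC(=O)CH3: an acyloxy group → ester.
C–O–C with sp³ carbons on both sides and no adjacent C=O → ether.
two acyl groups sharing one oxygen, –C(=O)–O–C(=O)– → anhydride.
halogen on an sp³ carbon → alkyl halide.
–C(=O)NHCH3: carbonyl C bonded to C and to N → amide (the N is not an amine).

alkyl halide, amide, anhydride, carboxylic acid, ester, ether, ketone, nitrile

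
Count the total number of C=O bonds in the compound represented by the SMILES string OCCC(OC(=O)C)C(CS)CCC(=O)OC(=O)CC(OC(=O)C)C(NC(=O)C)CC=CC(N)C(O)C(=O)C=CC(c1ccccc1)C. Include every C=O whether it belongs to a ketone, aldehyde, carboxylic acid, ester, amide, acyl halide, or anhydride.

CH(OCOCH3): ester, 1 C=O (running total 1).
CH2CO-O-COCH2: anhydride, 2 C=O (running total 3).
CH(OCOCH3): ester, 1 C=O (running total 4).
CH(NHCOCH3): amide, 1 C=O (running total 5).
CO: ketone, 1 C=O (running total 6).

6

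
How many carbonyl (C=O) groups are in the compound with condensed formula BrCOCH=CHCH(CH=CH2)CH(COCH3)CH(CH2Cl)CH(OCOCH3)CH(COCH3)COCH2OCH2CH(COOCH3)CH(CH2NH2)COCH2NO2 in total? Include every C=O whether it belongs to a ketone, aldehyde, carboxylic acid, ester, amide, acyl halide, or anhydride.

7

BrCO: acyl halide, 1 C=O (running total 1).
CH(COCH3): ketone, 1 C=O (running total 2).
CH(OCOCH3): ester, 1 C=O (running total 3).
CH(COCH3): ketone, 1 C=O (running total 4).
CO: ketone, 1 C=O (running total 5).
CH(COOCH3): ester, 1 C=O (running total 6).
CO: ketone, 1 C=O (running total 7).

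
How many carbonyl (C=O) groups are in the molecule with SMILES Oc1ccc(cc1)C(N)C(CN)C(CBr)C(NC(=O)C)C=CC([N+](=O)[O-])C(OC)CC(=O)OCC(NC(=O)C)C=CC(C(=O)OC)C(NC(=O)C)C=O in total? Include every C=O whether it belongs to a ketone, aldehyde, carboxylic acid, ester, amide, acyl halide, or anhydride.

6

CH(NHCOCH3): amide, 1 C=O (running total 1).
CH2COOCH2: ester, 1 C=O (running total 2).
CH(NHCOCH3): amide, 1 C=O (running total 3).
CH(COOCH3): ester, 1 C=O (running total 4).
CH(NHCOCH3): amide, 1 C=O (running total 5).
CHO: aldehyde, 1 C=O (running total 6).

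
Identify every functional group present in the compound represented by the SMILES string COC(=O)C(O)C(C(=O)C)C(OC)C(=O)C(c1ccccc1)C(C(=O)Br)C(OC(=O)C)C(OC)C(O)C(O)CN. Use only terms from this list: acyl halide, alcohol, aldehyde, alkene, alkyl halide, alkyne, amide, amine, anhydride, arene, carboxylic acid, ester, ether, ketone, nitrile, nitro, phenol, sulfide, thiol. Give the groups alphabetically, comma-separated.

acyl halide, alcohol, amine, arene, ester, ether, ketone

Reading the structure from left to right:
  CH3OOC: CH3O–C(=O)–: carbonyl C bonded to C and to –OCH3 → ester (not ketone + ether).
  CH(OH): –OH on an sp³ carbon → alcohol (secondary).
  CH(COCH3): pendant –COCH3: carbonyl C bonded to two carbons → ketone.
  CH(OCH3): pendant –OCH3: C–O–C with sp³ C, no adjacent C=O → ether.
  CO: –C(=O)– with carbon on both sides → ketone.
  CH(C6H5): pendant –C6H5: benzene ring → arene.
  CH(COBr): pendant –C(=O)X: carbonyl C bonded to C and halogen → acyl halide.
  CH(OCOCH3): pendant –OC(=O)CH3: an acyloxy group → ester.
  CH(OCH3): pendant –OCH3: C–O–C with sp³ C, no adjacent C=O → ether.
  CH(OH): –OH on an sp³ carbon → alcohol (secondary).
  CH(OH): –OH on an sp³ carbon → alcohol (secondary).
  CH2NH2: –NH2 on an sp³ carbon with no adjacent C=O → amine.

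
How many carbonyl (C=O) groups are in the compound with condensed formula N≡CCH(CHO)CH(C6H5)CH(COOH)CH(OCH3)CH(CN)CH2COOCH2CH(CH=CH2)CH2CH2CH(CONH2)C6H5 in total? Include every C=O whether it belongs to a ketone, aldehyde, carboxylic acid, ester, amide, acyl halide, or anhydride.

4

CH(CHO): aldehyde, 1 C=O (running total 1).
CH(COOH): carboxylic acid, 1 C=O (running total 2).
CH2COOCH2: ester, 1 C=O (running total 3).
CH(CONH2): amide, 1 C=O (running total 4).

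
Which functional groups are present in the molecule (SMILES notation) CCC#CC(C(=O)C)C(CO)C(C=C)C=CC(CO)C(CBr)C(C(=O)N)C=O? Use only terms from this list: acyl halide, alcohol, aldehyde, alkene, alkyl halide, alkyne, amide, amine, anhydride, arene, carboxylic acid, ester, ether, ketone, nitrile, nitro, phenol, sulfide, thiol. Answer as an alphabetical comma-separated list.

alcohol, aldehyde, alkene, alkyl halide, alkyne, amide, ketone

Working along the chain:
  C≡C: C≡C triple bond → alkyne.
  CH(COCH3): pendant –COCH3: carbonyl C bonded to two carbons → ketone.
  CH(CH2OH): pendant –CH2OH on an sp³ backbone C → alcohol.
  CH(CH=CH2): pendant –CH=CH2: C=C double bond → alkene.
  CH=CH: C=C double bond → alkene.
  CH(CH2OH): pendant –CH2OH on an sp³ backbone C → alcohol.
  CH(CH2Br): pendant –CH2X: halogen on sp³ carbon → alkyl halide.
  CH(CONH2): pendant –CONH2: carbonyl C bonded to C and N → amide.
  CHO: terminal –CHO: carbonyl C bonded to H and C → aldehyde.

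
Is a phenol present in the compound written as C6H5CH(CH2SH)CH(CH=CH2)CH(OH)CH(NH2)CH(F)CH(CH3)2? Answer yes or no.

Working along the chain:
  C6H5: C6H5– phenyl ring → arene.
  CH(CH2SH): pendant –CH2SH → thiol.
  CH(CH=CH2): pendant –CH=CH2: C=C double bond → alkene.
  CH(OH): –OH on an sp³ carbon → alcohol (secondary).
  CH(NH2): –NH2 on an sp³ carbon with no adjacent C=O → amine.
  CH(F): halogen on an sp³ carbon → alkyl halide.
In CH(OH), the –OH is on an sp³ carbon, not on an aromatic ring, so it is an alcohol.
The groups actually present are: alcohol, alkene, alkyl halide, amine, arene, thiol.

no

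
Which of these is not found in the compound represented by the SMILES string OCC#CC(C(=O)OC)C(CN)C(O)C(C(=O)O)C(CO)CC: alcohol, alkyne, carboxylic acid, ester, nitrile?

nitrile

alcohol: present (HOCH2 — HO– on an sp³ carbon → alcohol).
alkyne: present (C≡C — C≡C triple bond → alkyne).
ester: present (CH(COOCH3) — pendant –COOCH3: carbonyl C bonded to C and –OCH3 → ester).
carboxylic acid: present (CH(COOH) — pendant –COOH: carbonyl C bonded to C and –OH → carboxylic acid).
nitrile: absent. In C≡C, the triple bond is C≡C, not C≡N.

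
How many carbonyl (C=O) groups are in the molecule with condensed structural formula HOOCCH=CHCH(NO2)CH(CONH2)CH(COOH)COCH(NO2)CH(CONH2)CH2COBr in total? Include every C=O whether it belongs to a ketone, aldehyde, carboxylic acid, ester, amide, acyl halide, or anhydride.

6

HOOC: carboxylic acid, 1 C=O (running total 1).
CH(CONH2): amide, 1 C=O (running total 2).
CH(COOH): carboxylic acid, 1 C=O (running total 3).
CO: ketone, 1 C=O (running total 4).
CH(CONH2): amide, 1 C=O (running total 5).
COBr: acyl halide, 1 C=O (running total 6).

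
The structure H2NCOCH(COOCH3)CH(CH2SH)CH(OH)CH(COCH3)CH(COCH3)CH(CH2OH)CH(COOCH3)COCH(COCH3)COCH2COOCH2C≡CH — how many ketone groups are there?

5

Working along the chain:
  H2NCO: –C(=O)NH2: carbonyl C bonded to C and to N → amide (the N is not a separate amine).
  CH(COOCH3): pendant –COOCH3: carbonyl C bonded to C and –OCH3 → ester.
  CH(CH2SH): pendant –CH2SH → thiol.
  CH(OH): –OH on an sp³ carbon → alcohol (secondary).
  CH(COCH3): pendant –COCH3: carbonyl C bonded to two carbons → ketone.
  CH(COCH3): pendant –COCH3: carbonyl C bonded to two carbons → ketone.
  CH(CH2OH): pendant –CH2OH on an sp³ backbone C → alcohol.
  CH(COOCH3): pendant –COOCH3: carbonyl C bonded to C and –OCH3 → ester.
  CO: –C(=O)– with carbon on both sides → ketone.
  CH(COCH3): pendant –COCH3: carbonyl C bonded to two carbons → ketone.
  CO: –C(=O)– with carbon on both sides → ketone.
  CH2COOCH2: –C(=O)–O–C with C on the carbonyl side → ester.
  C≡CH: C≡C triple bond → alkyne.
Ketone appears at: CH(COCH3), CH(COCH3), CO, CH(COCH3), CO → 5.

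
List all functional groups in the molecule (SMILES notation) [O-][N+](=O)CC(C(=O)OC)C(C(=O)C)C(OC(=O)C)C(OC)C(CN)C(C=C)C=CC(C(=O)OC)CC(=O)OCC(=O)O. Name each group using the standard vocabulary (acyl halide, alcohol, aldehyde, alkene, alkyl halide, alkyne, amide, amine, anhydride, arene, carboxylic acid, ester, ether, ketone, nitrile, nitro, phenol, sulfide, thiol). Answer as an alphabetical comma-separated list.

alkene, amine, carboxylic acid, ester, ether, ketone, nitro

Taking each segment in turn:
  O2NCH2: –NO2 on carbon → nitro group.
  CH(COOCH3): pendant –COOCH3: carbonyl C bonded to C and –OCH3 → ester.
  CH(COCH3): pendant –COCH3: carbonyl C bonded to two carbons → ketone.
  CH(OCOCH3): pendant –OC(=O)CH3: an acyloxy group → ester.
  CH(OCH3): pendant –OCH3: C–O–C with sp³ C, no adjacent C=O → ether.
  CH(CH2NH2): pendant –CH2NH2: N on sp³ C, no adjacent C=O → amine.
  CH(CH=CH2): pendant –CH=CH2: C=C double bond → alkene.
  CH=CH: C=C double bond → alkene.
  CH(COOCH3): pendant –COOCH3: carbonyl C bonded to C and –OCH3 → ester.
  CH2COOCH2: –C(=O)–O–C with C on the carbonyl side → ester.
  COOH: –COOH: carbonyl C bonded to –OH and C → carboxylic acid (the –OH is not a separate alcohol).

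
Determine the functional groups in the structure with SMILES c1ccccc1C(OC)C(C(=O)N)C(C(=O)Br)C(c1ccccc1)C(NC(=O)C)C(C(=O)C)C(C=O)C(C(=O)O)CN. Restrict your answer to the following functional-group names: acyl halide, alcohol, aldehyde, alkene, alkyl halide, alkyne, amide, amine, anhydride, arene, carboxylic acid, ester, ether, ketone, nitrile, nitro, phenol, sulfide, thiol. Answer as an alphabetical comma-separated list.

Reading the structure from left to right:
  C6H5: C6H5– phenyl ring → arene.
  CH(OCH3): pendant –OCH3: C–O–C with sp³ C, no adjacent C=O → ether.
  CH(CONH2): pendant –CONH2: carbonyl C bonded to C and N → amide.
  CH(COBr): pendant –C(=O)X: carbonyl C bonded to C and halogen → acyl halide.
  CH(C6H5): pendant –C6H5: benzene ring → arene.
  CH(NHCOCH3): pendant –NHC(=O)CH3: N bonded to a carbonyl → amide (not amine).
  CH(COCH3): pendant –COCH3: carbonyl C bonded to two carbons → ketone.
  CH(CHO): pendant –CHO: carbonyl C bonded to C and H → aldehyde.
  CH(COOH): pendant –COOH: carbonyl C bonded to C and –OH → carboxylic acid.
  CH2NH2: –NH2 on an sp³ carbon with no adjacent C=O → amine.

acyl halide, aldehyde, amide, amine, arene, carboxylic acid, ether, ketone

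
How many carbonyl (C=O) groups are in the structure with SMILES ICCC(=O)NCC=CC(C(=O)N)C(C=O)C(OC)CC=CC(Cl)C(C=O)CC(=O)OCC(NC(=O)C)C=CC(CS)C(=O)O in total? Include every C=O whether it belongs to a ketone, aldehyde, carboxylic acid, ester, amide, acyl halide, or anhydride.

7

CH2CONHCH2: amide, 1 C=O (running total 1).
CH(CONH2): amide, 1 C=O (running total 2).
CH(CHO): aldehyde, 1 C=O (running total 3).
CH(CHO): aldehyde, 1 C=O (running total 4).
CH2COOCH2: ester, 1 C=O (running total 5).
CH(NHCOCH3): amide, 1 C=O (running total 6).
COOH: carboxylic acid, 1 C=O (running total 7).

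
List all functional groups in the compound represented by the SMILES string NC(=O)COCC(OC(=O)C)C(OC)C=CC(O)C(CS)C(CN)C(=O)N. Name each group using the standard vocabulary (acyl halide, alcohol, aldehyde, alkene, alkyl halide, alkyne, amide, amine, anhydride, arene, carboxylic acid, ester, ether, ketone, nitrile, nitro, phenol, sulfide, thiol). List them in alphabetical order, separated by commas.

alcohol, alkene, amide, amine, ester, ether, thiol

Working along the chain:
  H2NCO: –C(=O)NH2: carbonyl C bonded to C and to N → amide (the N is not a separate amine).
  CH2OCH2: C–O–C with sp³ carbons on both sides and no adjacent C=O → ether.
  CH(OCOCH3): pendant –OC(=O)CH3: an acyloxy group → ester.
  CH(OCH3): pendant –OCH3: C–O–C with sp³ C, no adjacent C=O → ether.
  CH=CH: C=C double bond → alkene.
  CH(OH): –OH on an sp³ carbon → alcohol (secondary).
  CH(CH2SH): pendant –CH2SH → thiol.
  CH(CH2NH2): pendant –CH2NH2: N on sp³ C, no adjacent C=O → amine.
  CONH2: –C(=O)NH2: carbonyl C bonded to C and to N → amide (the N is not a separate amine).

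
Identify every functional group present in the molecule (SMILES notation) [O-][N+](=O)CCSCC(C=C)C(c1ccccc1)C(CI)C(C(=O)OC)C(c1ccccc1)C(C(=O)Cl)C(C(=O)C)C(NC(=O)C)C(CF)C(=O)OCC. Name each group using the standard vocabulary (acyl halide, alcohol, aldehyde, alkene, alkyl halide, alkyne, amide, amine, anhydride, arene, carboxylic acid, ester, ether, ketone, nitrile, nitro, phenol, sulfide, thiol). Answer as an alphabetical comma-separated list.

acyl halide, alkene, alkyl halide, amide, arene, ester, ketone, nitro, sulfide

–NO2 on carbon → nitro group.
C–S–C linkage → sulfide (thioether).
pendant –CH=CH2: C=C double bond → alkene.
pendant –C6H5: benzene ring → arene.
pendant –CH2X: halogen on sp³ carbon → alkyl halide.
pendant –COOCH3: carbonyl C bonded to C and –OCH3 → ester.
pendant –C6H5: benzene ring → arene.
pendant –C(=O)X: carbonyl C bonded to C and halogen → acyl halide.
pendant –COCH3: carbonyl C bonded to two carbons → ketone.
pendant –NHC(=O)CH3: N bonded to a carbonyl → amide (not amine).
pendant –CH2X: halogen on sp³ carbon → alkyl halide.
–C(=O)OCH2CH3: carbonyl C bonded to C and to –OEt → ester.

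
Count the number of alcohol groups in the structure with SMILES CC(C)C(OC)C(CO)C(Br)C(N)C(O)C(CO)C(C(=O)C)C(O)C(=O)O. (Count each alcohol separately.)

pendant –OCH3: C–O–C with sp³ C, no adjacent C=O → ether.
pendant –CH2OH on an sp³ backbone C → alcohol.
halogen on an sp³ carbon → alkyl halide.
–NH2 on an sp³ carbon with no adjacent C=O → amine.
–OH on an sp³ carbon → alcohol (secondary).
pendant –CH2OH on an sp³ backbone C → alcohol.
pendant –COCH3: carbonyl C bonded to two carbons → ketone.
–OH on an sp³ carbon → alcohol (secondary).
–COOH: carbonyl C bonded to –OH and C → carboxylic acid (the –OH is not a separate alcohol).
Alcohol appears at: CH(CH2OH), CH(OH), CH(CH2OH), CH(OH) → 4.

4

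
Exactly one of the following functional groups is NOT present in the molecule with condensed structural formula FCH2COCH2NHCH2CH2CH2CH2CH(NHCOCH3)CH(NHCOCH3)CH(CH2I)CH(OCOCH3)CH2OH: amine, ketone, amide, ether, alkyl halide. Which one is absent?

ether

amine: present (CH2NHCH2 — C–N–C with sp³ carbons and no adjacent C=O → amine (secondary)).
ketone: present (CO — –C(=O)– with carbon on both sides → ketone).
amide: present (CH(NHCOCH3) — pendant –NHC(=O)CH3: N bonded to a carbonyl → amide (not amine)).
alkyl halide: present (FCH2 — halogen on an sp³ carbon → alkyl halide).
ether: absent. In CH(OCOCH3), the C–O–C oxygen is adjacent to a C=O, so it belongs to an ester, not an ether.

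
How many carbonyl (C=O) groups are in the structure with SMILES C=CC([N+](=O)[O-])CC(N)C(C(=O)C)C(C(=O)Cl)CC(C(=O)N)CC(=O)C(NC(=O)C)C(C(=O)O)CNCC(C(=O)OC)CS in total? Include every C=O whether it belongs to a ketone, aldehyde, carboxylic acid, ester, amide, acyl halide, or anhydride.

7

CH(COCH3): ketone, 1 C=O (running total 1).
CH(COCl): acyl halide, 1 C=O (running total 2).
CH(CONH2): amide, 1 C=O (running total 3).
CO: ketone, 1 C=O (running total 4).
CH(NHCOCH3): amide, 1 C=O (running total 5).
CH(COOH): carboxylic acid, 1 C=O (running total 6).
CH(COOCH3): ester, 1 C=O (running total 7).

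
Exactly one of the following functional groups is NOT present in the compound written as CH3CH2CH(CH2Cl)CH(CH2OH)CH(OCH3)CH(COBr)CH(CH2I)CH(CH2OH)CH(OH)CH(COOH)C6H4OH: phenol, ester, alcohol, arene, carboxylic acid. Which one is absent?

alcohol: present (CH(CH2OH) — pendant –CH2OH on an sp³ backbone C → alcohol).
carboxylic acid: present (CH(COOH) — pendant –COOH: carbonyl C bonded to C and –OH → carboxylic acid).
arene: present (C6H4OH — –OH attached directly to an aromatic ring → phenol (not alcohol); the ring itself is an arene).
phenol: present (C6H4OH — –OH attached directly to an aromatic ring → phenol (not alcohol); the ring itself is an arene).
ester: no segment matches this pattern.

ester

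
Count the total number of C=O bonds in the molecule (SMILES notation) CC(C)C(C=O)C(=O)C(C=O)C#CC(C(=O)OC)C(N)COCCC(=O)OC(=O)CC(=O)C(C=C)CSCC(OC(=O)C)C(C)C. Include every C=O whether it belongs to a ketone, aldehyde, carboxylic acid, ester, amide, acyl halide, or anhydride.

8

CH(CHO): aldehyde, 1 C=O (running total 1).
CO: ketone, 1 C=O (running total 2).
CH(CHO): aldehyde, 1 C=O (running total 3).
CH(COOCH3): ester, 1 C=O (running total 4).
CH2CO-O-COCH2: anhydride, 2 C=O (running total 6).
CO: ketone, 1 C=O (running total 7).
CH(OCOCH3): ester, 1 C=O (running total 8).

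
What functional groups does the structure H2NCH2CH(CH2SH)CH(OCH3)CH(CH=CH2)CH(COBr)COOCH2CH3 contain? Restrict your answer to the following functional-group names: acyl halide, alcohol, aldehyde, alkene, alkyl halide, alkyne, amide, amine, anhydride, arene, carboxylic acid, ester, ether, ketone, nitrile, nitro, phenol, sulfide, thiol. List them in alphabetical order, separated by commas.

–NH2 on an sp³ carbon with no adjacent C=O → amine.
pendant –CH2SH → thiol.
pendant –OCH3: C–O–C with sp³ C, no adjacent C=O → ether.
pendant –CH=CH2: C=C double bond → alkene.
pendant –C(=O)X: carbonyl C bonded to C and halogen → acyl halide.
–C(=O)OCH2CH3: carbonyl C bonded to C and to –OEt → ester.

acyl halide, alkene, amine, ester, ether, thiol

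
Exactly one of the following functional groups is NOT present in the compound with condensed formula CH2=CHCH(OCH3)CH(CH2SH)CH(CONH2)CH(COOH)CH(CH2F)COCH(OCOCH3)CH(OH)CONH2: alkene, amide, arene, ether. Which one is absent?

arene

amide: present (CH(CONH2) — pendant –CONH2: carbonyl C bonded to C and N → amide).
alkene: present (CH2=CH — C=C double bond → alkene).
ether: present (CH(OCH3) — pendant –OCH3: C–O–C with sp³ C, no adjacent C=O → ether).
arene: no segment matches this pattern.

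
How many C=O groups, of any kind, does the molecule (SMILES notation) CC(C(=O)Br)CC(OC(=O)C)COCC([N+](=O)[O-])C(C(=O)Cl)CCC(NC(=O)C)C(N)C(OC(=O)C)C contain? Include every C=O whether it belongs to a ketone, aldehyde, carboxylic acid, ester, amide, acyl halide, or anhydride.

5

CH(COBr): acyl halide, 1 C=O (running total 1).
CH(OCOCH3): ester, 1 C=O (running total 2).
CH(COCl): acyl halide, 1 C=O (running total 3).
CH(NHCOCH3): amide, 1 C=O (running total 4).
CH(OCOCH3): ester, 1 C=O (running total 5).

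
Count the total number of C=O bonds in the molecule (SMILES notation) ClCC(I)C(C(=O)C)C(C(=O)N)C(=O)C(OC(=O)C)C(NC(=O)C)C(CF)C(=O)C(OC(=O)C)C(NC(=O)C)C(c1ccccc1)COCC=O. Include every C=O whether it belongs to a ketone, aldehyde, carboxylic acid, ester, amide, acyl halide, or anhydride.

9

CH(COCH3): ketone, 1 C=O (running total 1).
CH(CONH2): amide, 1 C=O (running total 2).
CO: ketone, 1 C=O (running total 3).
CH(OCOCH3): ester, 1 C=O (running total 4).
CH(NHCOCH3): amide, 1 C=O (running total 5).
CO: ketone, 1 C=O (running total 6).
CH(OCOCH3): ester, 1 C=O (running total 7).
CH(NHCOCH3): amide, 1 C=O (running total 8).
CHO: aldehyde, 1 C=O (running total 9).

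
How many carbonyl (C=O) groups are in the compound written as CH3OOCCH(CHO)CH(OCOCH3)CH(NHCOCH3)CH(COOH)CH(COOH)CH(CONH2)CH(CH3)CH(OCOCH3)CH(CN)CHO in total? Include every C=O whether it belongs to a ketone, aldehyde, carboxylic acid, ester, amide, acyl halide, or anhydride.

CH3OOC: ester, 1 C=O (running total 1).
CH(CHO): aldehyde, 1 C=O (running total 2).
CH(OCOCH3): ester, 1 C=O (running total 3).
CH(NHCOCH3): amide, 1 C=O (running total 4).
CH(COOH): carboxylic acid, 1 C=O (running total 5).
CH(COOH): carboxylic acid, 1 C=O (running total 6).
CH(CONH2): amide, 1 C=O (running total 7).
CH(OCOCH3): ester, 1 C=O (running total 8).
CHO: aldehyde, 1 C=O (running total 9).

9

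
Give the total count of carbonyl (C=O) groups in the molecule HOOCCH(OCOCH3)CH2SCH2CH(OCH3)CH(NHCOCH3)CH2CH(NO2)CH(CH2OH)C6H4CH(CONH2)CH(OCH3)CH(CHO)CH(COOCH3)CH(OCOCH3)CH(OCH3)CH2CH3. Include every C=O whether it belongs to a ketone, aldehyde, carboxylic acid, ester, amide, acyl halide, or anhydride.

HOOC: carboxylic acid, 1 C=O (running total 1).
CH(OCOCH3): ester, 1 C=O (running total 2).
CH(NHCOCH3): amide, 1 C=O (running total 3).
CH(CONH2): amide, 1 C=O (running total 4).
CH(CHO): aldehyde, 1 C=O (running total 5).
CH(COOCH3): ester, 1 C=O (running total 6).
CH(OCOCH3): ester, 1 C=O (running total 7).

7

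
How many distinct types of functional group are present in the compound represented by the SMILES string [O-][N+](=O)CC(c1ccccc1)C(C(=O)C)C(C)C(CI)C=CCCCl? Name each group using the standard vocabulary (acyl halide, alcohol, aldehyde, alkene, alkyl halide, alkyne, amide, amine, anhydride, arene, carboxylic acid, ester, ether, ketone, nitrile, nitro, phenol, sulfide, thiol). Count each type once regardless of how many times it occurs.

5

–NO2 on carbon → nitro group.
pendant –C6H5: benzene ring → arene.
pendant –COCH3: carbonyl C bonded to two carbons → ketone.
pendant –CH2X: halogen on sp³ carbon → alkyl halide.
C=C double bond → alkene.
halogen on an sp³ carbon → alkyl halide.
Distinct types present: alkene, alkyl halide, arene, ketone, nitro.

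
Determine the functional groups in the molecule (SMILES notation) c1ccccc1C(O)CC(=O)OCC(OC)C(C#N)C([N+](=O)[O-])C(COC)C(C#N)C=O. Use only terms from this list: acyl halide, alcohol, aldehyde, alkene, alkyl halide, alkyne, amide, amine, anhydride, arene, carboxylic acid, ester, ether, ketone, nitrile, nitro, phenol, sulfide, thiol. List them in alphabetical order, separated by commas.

alcohol, aldehyde, arene, ester, ether, nitrile, nitro

Working along the chain:
  C6H5: C6H5– phenyl ring → arene.
  CH(OH): –OH on an sp³ carbon → alcohol (secondary).
  CH2COOCH2: –C(=O)–O–C with C on the carbonyl side → ester.
  CH(OCH3): pendant –OCH3: C–O–C with sp³ C, no adjacent C=O → ether.
  CH(CN): pendant –C≡N: nitrile.
  CH(NO2): –NO2 on an sp³ carbon → nitro (the N=O is not a carbonyl).
  CH(CH2OCH3): pendant –CH2OCH3: C–O–C linkage → ether.
  CH(CN): pendant –C≡N: nitrile.
  CHO: terminal –CHO: carbonyl C bonded to H and C → aldehyde.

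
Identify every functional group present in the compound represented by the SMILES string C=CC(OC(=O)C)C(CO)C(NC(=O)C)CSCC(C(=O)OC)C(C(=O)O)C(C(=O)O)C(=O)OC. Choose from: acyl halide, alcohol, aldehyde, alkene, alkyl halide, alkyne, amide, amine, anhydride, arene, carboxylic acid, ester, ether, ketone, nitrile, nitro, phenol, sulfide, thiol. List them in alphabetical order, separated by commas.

Reading the structure from left to right:
  CH2=CH: C=C double bond → alkene.
  CH(OCOCH3): pendant –OC(=O)CH3: an acyloxy group → ester.
  CH(CH2OH): pendant –CH2OH on an sp³ backbone C → alcohol.
  CH(NHCOCH3): pendant –NHC(=O)CH3: N bonded to a carbonyl → amide (not amine).
  CH2SCH2: C–S–C linkage → sulfide (thioether).
  CH(COOCH3): pendant –COOCH3: carbonyl C bonded to C and –OCH3 → ester.
  CH(COOH): pendant –COOH: carbonyl C bonded to C and –OH → carboxylic acid.
  CH(COOH): pendant –COOH: carbonyl C bonded to C and –OH → carboxylic acid.
  COOCH3: –C(=O)OCH3: carbonyl C bonded to C and to –OCH3 → ester (not ketone + ether).

alcohol, alkene, amide, carboxylic acid, ester, sulfide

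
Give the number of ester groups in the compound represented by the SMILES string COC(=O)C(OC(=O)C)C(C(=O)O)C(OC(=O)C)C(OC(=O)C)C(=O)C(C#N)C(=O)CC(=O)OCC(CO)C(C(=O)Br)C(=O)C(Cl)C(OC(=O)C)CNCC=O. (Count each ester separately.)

CH3O–C(=O)–: carbonyl C bonded to C and to –OCH3 → ester (not ketone + ether).
pendant –OC(=O)CH3: an acyloxy group → ester.
pendant –COOH: carbonyl C bonded to C and –OH → carboxylic acid.
pendant –OC(=O)CH3: an acyloxy group → ester.
pendant –OC(=O)CH3: an acyloxy group → ester.
–C(=O)– with carbon on both sides → ketone.
pendant –C≡N: nitrile.
–C(=O)– with carbon on both sides → ketone.
–C(=O)–O–C with C on the carbonyl side → ester.
pendant –CH2OH on an sp³ backbone C → alcohol.
pendant –C(=O)X: carbonyl C bonded to C and halogen → acyl halide.
–C(=O)– with carbon on both sides → ketone.
halogen on an sp³ carbon → alkyl halide.
pendant –OC(=O)CH3: an acyloxy group → ester.
C–N–C with sp³ carbons and no adjacent C=O → amine (secondary).
terminal –CHO: carbonyl C bonded to H and C → aldehyde.
Ester appears at: CH3OOC, CH(OCOCH3), CH(OCOCH3), CH(OCOCH3), CH2COOCH2, CH(OCOCH3) → 6.

6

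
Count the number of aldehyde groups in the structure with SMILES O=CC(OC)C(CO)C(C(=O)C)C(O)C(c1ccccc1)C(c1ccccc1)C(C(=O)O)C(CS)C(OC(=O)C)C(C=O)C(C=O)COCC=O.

4

Working along the chain:
  OHC: terminal –CHO: carbonyl C bonded to H and C → aldehyde.
  CH(OCH3): pendant –OCH3: C–O–C with sp³ C, no adjacent C=O → ether.
  CH(CH2OH): pendant –CH2OH on an sp³ backbone C → alcohol.
  CH(COCH3): pendant –COCH3: carbonyl C bonded to two carbons → ketone.
  CH(OH): –OH on an sp³ carbon → alcohol (secondary).
  CH(C6H5): pendant –C6H5: benzene ring → arene.
  CH(C6H5): pendant –C6H5: benzene ring → arene.
  CH(COOH): pendant –COOH: carbonyl C bonded to C and –OH → carboxylic acid.
  CH(CH2SH): pendant –CH2SH → thiol.
  CH(OCOCH3): pendant –OC(=O)CH3: an acyloxy group → ester.
  CH(CHO): pendant –CHO: carbonyl C bonded to C and H → aldehyde.
  CH(CHO): pendant –CHO: carbonyl C bonded to C and H → aldehyde.
  CH2OCH2: C–O–C with sp³ carbons on both sides and no adjacent C=O → ether.
  CHO: terminal –CHO: carbonyl C bonded to H and C → aldehyde.
Aldehyde appears at: OHC, CH(CHO), CH(CHO), CHO → 4.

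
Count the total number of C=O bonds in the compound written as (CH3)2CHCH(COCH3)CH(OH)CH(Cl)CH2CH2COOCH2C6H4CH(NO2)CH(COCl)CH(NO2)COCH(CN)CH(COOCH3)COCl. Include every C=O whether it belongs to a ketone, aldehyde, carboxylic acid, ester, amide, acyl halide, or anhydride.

CH(COCH3): ketone, 1 C=O (running total 1).
CH2COOCH2: ester, 1 C=O (running total 2).
CH(COCl): acyl halide, 1 C=O (running total 3).
CO: ketone, 1 C=O (running total 4).
CH(COOCH3): ester, 1 C=O (running total 5).
COCl: acyl halide, 1 C=O (running total 6).

6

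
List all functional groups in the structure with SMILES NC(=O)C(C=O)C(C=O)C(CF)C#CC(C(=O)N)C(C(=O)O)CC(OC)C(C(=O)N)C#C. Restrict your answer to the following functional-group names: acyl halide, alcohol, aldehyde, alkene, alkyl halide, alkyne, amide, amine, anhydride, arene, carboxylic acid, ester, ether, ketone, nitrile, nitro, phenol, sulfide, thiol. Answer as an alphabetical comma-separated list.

aldehyde, alkyl halide, alkyne, amide, carboxylic acid, ether

–C(=O)NH2: carbonyl C bonded to C and to N → amide (the N is not a separate amine).
pendant –CHO: carbonyl C bonded to C and H → aldehyde.
pendant –CHO: carbonyl C bonded to C and H → aldehyde.
pendant –CH2X: halogen on sp³ carbon → alkyl halide.
C≡C triple bond → alkyne.
pendant –CONH2: carbonyl C bonded to C and N → amide.
pendant –COOH: carbonyl C bonded to C and –OH → carboxylic acid.
pendant –OCH3: C–O–C with sp³ C, no adjacent C=O → ether.
pendant –CONH2: carbonyl C bonded to C and N → amide.
C≡C triple bond → alkyne.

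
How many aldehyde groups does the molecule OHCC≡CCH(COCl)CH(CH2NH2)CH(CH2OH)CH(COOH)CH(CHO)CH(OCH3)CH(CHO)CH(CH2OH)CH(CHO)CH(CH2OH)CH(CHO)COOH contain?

terminal –CHO: carbonyl C bonded to H and C → aldehyde.
C≡C triple bond → alkyne.
pendant –C(=O)X: carbonyl C bonded to C and halogen → acyl halide.
pendant –CH2NH2: N on sp³ C, no adjacent C=O → amine.
pendant –CH2OH on an sp³ backbone C → alcohol.
pendant –COOH: carbonyl C bonded to C and –OH → carboxylic acid.
pendant –CHO: carbonyl C bonded to C and H → aldehyde.
pendant –OCH3: C–O–C with sp³ C, no adjacent C=O → ether.
pendant –CHO: carbonyl C bonded to C and H → aldehyde.
pendant –CH2OH on an sp³ backbone C → alcohol.
pendant –CHO: carbonyl C bonded to C and H → aldehyde.
pendant –CH2OH on an sp³ backbone C → alcohol.
pendant –CHO: carbonyl C bonded to C and H → aldehyde.
–COOH: carbonyl C bonded to –OH and C → carboxylic acid (the –OH is not a separate alcohol).
Aldehyde appears at: OHC, CH(CHO), CH(CHO), CH(CHO), CH(CHO) → 5.

5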